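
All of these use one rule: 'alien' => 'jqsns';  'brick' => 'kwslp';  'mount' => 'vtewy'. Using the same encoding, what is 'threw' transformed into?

A repeating key of period 3 is used — shifts +9, +5, +10 over and over.
On threw: t+9=c, h+5=m, r+10=b, e+9=n, w+5=b.

cmbnb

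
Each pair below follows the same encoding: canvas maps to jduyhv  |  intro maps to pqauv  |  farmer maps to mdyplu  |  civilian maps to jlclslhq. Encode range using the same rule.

Shifts by position in canvas: pos 0: c→j (+7), pos 1: a→d (+3), pos 2: n→u (+7), pos 3: v→y (+3) — repeating every 2. It's a Vigenère-style cipher with numeric key [7,3]: position i shifts by key[i mod 2].
For range: r+7=y, a+3=d, n+7=u, g+3=j, e+7=l.

ydujl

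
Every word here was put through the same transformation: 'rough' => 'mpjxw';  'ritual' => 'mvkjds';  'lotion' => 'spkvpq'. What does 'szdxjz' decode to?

league

r(17)→m(12) and o(14)→p(15) fit y≡25x+3 (mod 26); the inverse of 25 mod 26 is 25. Treating letters as 0–25, the rule is x ↦ 25x + 3 (mod 26).
Decoding szdxjz: s(18)→25·(18−3)≡11=l; z(25)→25·(25−3)≡4=e; d(3)→25·(3−3)≡0=a; x(23)→25·(23−3)≡6=g; j(9)→25·(9−3)≡20=u; z(25)→25·(25−3)≡4=e (all mod 26).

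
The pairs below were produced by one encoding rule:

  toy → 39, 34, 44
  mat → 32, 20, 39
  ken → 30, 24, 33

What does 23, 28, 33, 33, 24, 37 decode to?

dinner

t is letter #20 and maps to 39: an offset of 19. Letters become their 1-based position plus 19 (so a→20, b→21, …).
Decoding 23, 28, 33, 33, 24, 37: 23→(23−19)÷1=4=d, 28→(28−19)÷1=9=i, 33→(33−19)÷1=14=n, 33→(33−19)÷1=14=n, 24→(24−19)÷1=5=e, 37→(37−19)÷1=18=r.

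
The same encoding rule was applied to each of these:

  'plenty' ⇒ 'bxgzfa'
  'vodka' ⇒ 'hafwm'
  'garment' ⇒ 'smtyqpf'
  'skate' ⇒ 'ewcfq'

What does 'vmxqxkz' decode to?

javelin

A repeating key of period 3 is used — shifts +12, +12, +2 over and over.
Decoding vmxqxkz: v−12=j, m−12=a, x−2=v, q−12=e, x−12=l, k−2=i, z−12=n.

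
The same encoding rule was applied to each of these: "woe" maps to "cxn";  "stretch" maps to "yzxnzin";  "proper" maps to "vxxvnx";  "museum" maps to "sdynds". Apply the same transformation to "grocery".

The shift depends on letter class: consonant w→c is +6, but vowel o→x is +9. The rule splits by letter class: vowels +9, consonants +6.
For grocery: g(cons)+6=m, r(cons)+6=x, o(vowel)+9=x, c(cons)+6=i, e(vowel)+9=n, r(cons)+6=x, y(cons)+6=e.

mxxinxe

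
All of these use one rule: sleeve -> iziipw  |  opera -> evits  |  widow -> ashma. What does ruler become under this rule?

The output letters match the input read backwards, each shifted +4: sleeve reversed is eveels. The word is reversed, then every letter is shifted forward by 4.
On ruler: reverse → relur; then shift: r+4=v, e+4=i, l+4=p, u+4=y, r+4=v.

vipyv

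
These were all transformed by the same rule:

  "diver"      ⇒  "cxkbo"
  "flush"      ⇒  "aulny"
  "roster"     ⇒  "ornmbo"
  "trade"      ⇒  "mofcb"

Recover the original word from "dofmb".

crate

Each letter's alphabet position (a=0..z=25) is mapped through 25·x+5 mod 26 — an affine cipher.
Reversing it on dofmb: d(3)→25·(3−5)≡2=c; o(14)→25·(14−5)≡17=r; f(5)→25·(5−5)≡0=a; m(12)→25·(12−5)≡19=t; b(1)→25·(1−5)≡4=e (all mod 26).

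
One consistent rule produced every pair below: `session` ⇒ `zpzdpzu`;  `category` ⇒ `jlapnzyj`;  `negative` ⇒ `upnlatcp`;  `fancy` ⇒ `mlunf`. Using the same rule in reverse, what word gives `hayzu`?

Shifts by position in session: pos 0: s→z (+7), pos 1: e→p (+11), pos 2: s→z (+7), pos 3: s→d (+11) — repeating every 2. A repeating key of period 2 is used — shifts +7, +11 over and over.
Undoing it on hayzu: h−7=a, a−11=p, y−7=r, z−11=o, u−7=n.

apron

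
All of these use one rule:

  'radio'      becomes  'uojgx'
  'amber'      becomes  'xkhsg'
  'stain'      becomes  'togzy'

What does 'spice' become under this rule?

kiovy

The word is reversed, then every letter is shifted forward by 6.
On spice: reverse → ecips; then shift: e+6=k, c+6=i, i+6=o, p+6=v, s+6=y.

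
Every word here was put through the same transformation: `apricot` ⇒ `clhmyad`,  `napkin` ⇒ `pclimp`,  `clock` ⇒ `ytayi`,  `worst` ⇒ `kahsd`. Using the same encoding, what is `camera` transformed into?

a(0)→c(2) and p(15)→l(11) fit y≡11x+2 (mod 26); the inverse of 11 mod 26 is 19. Each letter's alphabet position (a=0..z=25) is mapped through 11·x+2 mod 26 — an affine cipher.
On camera: c(2)→11·2+2≡24=y; a(0)→11·0+2≡2=c; m(12)→11·12+2≡4=e; e(4)→11·4+2≡20=u; r(17)→11·17+2≡7=h; a(0)→11·0+2≡2=c (all mod 26).

yceuhc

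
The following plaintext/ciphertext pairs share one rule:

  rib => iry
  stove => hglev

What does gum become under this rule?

Letters are reflected about the middle of the alphabet (position → 25−position): Atbash.
Applying it to gum: g↔t, u↔f, m↔n.

tfn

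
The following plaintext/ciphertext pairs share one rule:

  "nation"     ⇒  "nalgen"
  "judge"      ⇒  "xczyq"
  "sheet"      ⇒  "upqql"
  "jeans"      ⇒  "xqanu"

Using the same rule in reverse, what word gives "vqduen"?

n(13)→n(13) and a(0)→a(0) fit y≡17x+0 (mod 26); the inverse of 17 mod 26 is 23. Each letter's alphabet position (a=0..z=25) is mapped through 17·x+0 mod 26 — an affine cipher.
Undoing it on vqduen: v(21)→23·(21−0)≡15=p; q(16)→23·(16−0)≡4=e; d(3)→23·(3−0)≡17=r; u(20)→23·(20−0)≡18=s; e(4)→23·(4−0)≡14=o; n(13)→23·(13−0)≡13=n (all mod 26).

person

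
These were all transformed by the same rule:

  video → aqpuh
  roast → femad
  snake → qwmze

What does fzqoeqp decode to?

descent

The output letters match the input read backwards, each shifted +12: video reversed is oediv. The word is reversed, then every letter is shifted forward by 12.
Decoding fzqoeqp: shift back: f−12=t, z−12=n, q−12=e, o−12=c, e−12=s, q−12=e, p−12=d → tnecsed; then reverse → descent.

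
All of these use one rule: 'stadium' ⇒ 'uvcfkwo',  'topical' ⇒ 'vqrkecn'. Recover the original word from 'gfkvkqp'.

Each letter is shifted forward by 2 in the alphabet (a Caesar shift of +2).
Decoding gfkvkqp: g−2=e, f−2=d, k−2=i, v−2=t, k−2=i, q−2=o, p−2=n.

edition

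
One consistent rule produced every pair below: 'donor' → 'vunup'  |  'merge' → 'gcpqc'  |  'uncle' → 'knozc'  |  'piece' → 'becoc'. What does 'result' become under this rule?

pcwkzd

d(3)→v(21) and o(14)→u(20) fit y≡7x+0 (mod 26); the inverse of 7 mod 26 is 15. Treating letters as 0–25, the rule is x ↦ 7x + 0 (mod 26).
On result: r(17)→7·17+0≡15=p; e(4)→7·4+0≡2=c; s(18)→7·18+0≡22=w; u(20)→7·20+0≡10=k; l(11)→7·11+0≡25=z; t(19)→7·19+0≡3=d (all mod 26).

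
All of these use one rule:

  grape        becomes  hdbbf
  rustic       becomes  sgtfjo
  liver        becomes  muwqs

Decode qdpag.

proof

Shifts by position in grape: pos 0: g→h (+1), pos 1: r→d (+12), pos 2: a→b (+1), pos 3: p→b (+12) — repeating every 2. It's a Vigenère-style cipher with numeric key [1,12]: position i shifts by key[i mod 2].
Undoing it on qdpag: q−1=p, d−12=r, p−1=o, a−12=o, g−1=f.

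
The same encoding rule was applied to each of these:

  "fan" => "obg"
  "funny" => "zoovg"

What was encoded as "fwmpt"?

solve

The output letters match the input read backwards, each shifted +1: fan reversed is naf. Two steps: reverse the string, then apply a Caesar shift of +1.
Reversing it on fwmpt: shift back: f−1=e, w−1=v, m−1=l, p−1=o, t−1=s → evlos; then reverse → solve.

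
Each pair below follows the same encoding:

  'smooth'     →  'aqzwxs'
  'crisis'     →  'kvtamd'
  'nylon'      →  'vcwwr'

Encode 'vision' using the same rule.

Shifts by position in smooth: pos 0: s→a (+8), pos 1: m→q (+4), pos 2: o→z (+11), pos 3: o→w (+8), pos 4: t→x (+4), pos 5: h→s (+11) — repeating every 3. It's a Vigenère-style cipher with numeric key [8,4,11]: position i shifts by key[i mod 3].
Applying it to vision: v+8=d, i+4=m, s+11=d, i+8=q, o+4=s, n+11=y.

dmdqsy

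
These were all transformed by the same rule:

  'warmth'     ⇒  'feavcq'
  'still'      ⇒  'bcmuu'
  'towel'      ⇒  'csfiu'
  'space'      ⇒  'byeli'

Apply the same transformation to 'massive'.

The rule splits by letter class: vowels +4, consonants +9.
Applying it to massive: m(cons)+9=v, a(vowel)+4=e, s(cons)+9=b, s(cons)+9=b, i(vowel)+4=m, v(cons)+9=e, e(vowel)+4=i.

vebbmei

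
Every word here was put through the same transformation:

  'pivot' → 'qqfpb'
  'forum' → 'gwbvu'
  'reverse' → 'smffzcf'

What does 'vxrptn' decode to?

A repeating key of period 3 is used — shifts +1, +8, +10 over and over.
Undoing it on vxrptn: v−1=u, x−8=p, r−10=h, p−1=o, t−8=l, n−10=d.

uphold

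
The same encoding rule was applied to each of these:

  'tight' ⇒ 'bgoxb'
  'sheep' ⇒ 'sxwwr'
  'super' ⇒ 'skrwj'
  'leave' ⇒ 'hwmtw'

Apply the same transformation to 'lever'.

hwtwj

t(19)→b(1) and i(8)→g(6) fit y≡9x+12 (mod 26); the inverse of 9 mod 26 is 3. This is an affine cipher: with a=0,…,z=25, each position x becomes (9x+12) mod 26.
For lever: l(11)→9·11+12≡7=h; e(4)→9·4+12≡22=w; v(21)→9·21+12≡19=t; e(4)→9·4+12≡22=w; r(17)→9·17+12≡9=j (all mod 26).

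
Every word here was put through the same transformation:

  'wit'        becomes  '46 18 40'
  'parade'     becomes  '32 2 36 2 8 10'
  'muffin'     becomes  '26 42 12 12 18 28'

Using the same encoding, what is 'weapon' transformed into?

46 10 2 32 30 28

w(#23)→46 and i(#9)→18: differences scale by 2, so n = 2·pos + 0. The formula is n = 2×(alphabet index, a=1).
Applying it to weapon: w=23→46, e=5→10, a=1→2, p=16→32, o=15→30, n=14→28.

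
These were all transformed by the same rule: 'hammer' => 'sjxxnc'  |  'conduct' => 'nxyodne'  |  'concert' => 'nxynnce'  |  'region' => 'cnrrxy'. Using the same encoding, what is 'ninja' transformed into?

The shift depends on letter class: consonant h→s is +11, but vowel a→j is +9. The rule splits by letter class: vowels +9, consonants +11.
Applying it to ninja: n(cons)+11=y, i(vowel)+9=r, n(cons)+11=y, j(cons)+11=u, a(vowel)+9=j.

yryuj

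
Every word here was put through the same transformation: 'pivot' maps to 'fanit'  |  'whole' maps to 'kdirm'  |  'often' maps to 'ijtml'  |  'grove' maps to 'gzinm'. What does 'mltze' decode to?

p(15)→f(5) and i(8)→a(0) fit y≡23x+24 (mod 26); the inverse of 23 mod 26 is 17. Treating letters as 0–25, the rule is x ↦ 23x + 24 (mod 26).
Undoing it on mltze: m(12)→17·(12−24)≡4=e; l(11)→17·(11−24)≡13=n; t(19)→17·(19−24)≡19=t; z(25)→17·(25−24)≡17=r; e(4)→17·(4−24)≡24=y (all mod 26).

entry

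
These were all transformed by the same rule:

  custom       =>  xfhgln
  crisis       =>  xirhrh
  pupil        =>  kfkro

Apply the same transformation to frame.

Each pair mirrors across the alphabet (c↔x, u↔f, s↔h): positions sum to 25. This is the alphabet-reversal cipher (Atbash): a becomes z, b becomes y, etc.
On frame: f↔u, r↔i, a↔z, m↔n, e↔v.

uiznv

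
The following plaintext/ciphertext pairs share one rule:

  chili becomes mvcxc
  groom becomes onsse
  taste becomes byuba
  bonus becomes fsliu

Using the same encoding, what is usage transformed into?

c(2)→m(12) and h(7)→v(21) fit y≡7x+24 (mod 26); the inverse of 7 mod 26 is 15. This is an affine cipher: with a=0,…,z=25, each position x becomes (7x+24) mod 26.
For usage: u(20)→7·20+24≡8=i; s(18)→7·18+24≡20=u; a(0)→7·0+24≡24=y; g(6)→7·6+24≡14=o; e(4)→7·4+24≡0=a (all mod 26).

iuyoa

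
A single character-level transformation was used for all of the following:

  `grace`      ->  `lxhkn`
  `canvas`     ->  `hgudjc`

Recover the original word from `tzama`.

In grace: g→l is +5, r→x is +6, a→h is +7, c→k is +8 — the shift increases by 1 each position. The shift increases by 1 at each position, starting from +5: 5, 6, 7, ….
Undoing it on tzama: t−5=o, z−6=t, a−7=t, m−8=e, a−9=r.

otter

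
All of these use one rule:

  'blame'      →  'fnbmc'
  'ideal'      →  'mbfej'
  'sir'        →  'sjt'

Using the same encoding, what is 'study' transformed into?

The output letters match the input read backwards, each shifted +1: blame reversed is emalb. The word is reversed, then every letter is shifted forward by 1.
For study: reverse → yduts; then shift: y+1=z, d+1=e, u+1=v, t+1=u, s+1=t.

zevut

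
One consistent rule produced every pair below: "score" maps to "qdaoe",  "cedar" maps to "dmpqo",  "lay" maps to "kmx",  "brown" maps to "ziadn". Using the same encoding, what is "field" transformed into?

pxqur

The output letters match the input read backwards, each shifted +12: score reversed is erocs. The word is reversed, then every letter is shifted forward by 12.
Applying it to field: reverse → dleif; then shift: d+12=p, l+12=x, e+12=q, i+12=u, f+12=r.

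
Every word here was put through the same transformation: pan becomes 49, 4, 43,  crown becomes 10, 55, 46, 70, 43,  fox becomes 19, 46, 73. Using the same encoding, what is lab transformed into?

p(#16)→49 and a(#1)→4: differences scale by 3, so n = 3·pos + 1. With a=1..z=26, the number is 3·pos + 1.
On lab: l=12→37, a=1→4, b=2→7.

37, 4, 7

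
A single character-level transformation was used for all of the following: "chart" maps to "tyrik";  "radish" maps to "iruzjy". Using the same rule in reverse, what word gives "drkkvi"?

Compare letters: c→t is +17, h→y is +17, a→r is +17 — a constant shift. Every letter moves 17 places later in the alphabet, wrapping around z→a.
Decoding drkkvi: d−17=m, r−17=a, k−17=t, k−17=t, v−17=e, i−17=r.

matter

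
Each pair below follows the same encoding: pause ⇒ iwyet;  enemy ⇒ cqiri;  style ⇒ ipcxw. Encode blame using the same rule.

iqepf

The output letters match the input read backwards, each shifted +4: pause reversed is esuap. Two steps: reverse the string, then apply a Caesar shift of +4.
For blame: reverse → emalb; then shift: e+4=i, m+4=q, a+4=e, l+4=p, b+4=f.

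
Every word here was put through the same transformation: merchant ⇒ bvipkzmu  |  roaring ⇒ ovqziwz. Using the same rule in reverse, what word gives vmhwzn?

frozen

The output letters match the input read backwards, each shifted +8: merchant reversed is tnahcrem. Two steps: reverse the string, then apply a Caesar shift of +8.
Undoing it on vmhwzn: shift back: v−8=n, m−8=e, h−8=z, w−8=o, z−8=r, n−8=f → nezorf; then reverse → frozen.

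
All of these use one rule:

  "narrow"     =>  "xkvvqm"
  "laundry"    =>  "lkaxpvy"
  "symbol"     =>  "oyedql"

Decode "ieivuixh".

emergent

n(13)→x(23) and a(0)→k(10) fit y≡19x+10 (mod 26); the inverse of 19 mod 26 is 11. This is an affine cipher: with a=0,…,z=25, each position x becomes (19x+10) mod 26.
Undoing it on ieivuixh: i(8)→11·(8−10)≡4=e; e(4)→11·(4−10)≡12=m; i(8)→11·(8−10)≡4=e; v(21)→11·(21−10)≡17=r; u(20)→11·(20−10)≡6=g; i(8)→11·(8−10)≡4=e; x(23)→11·(23−10)≡13=n; h(7)→11·(7−10)≡19=t (all mod 26).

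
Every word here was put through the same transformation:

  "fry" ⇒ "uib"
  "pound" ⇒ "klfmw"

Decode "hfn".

sum

Letters are reflected about the middle of the alphabet (position → 25−position): Atbash.
Decoding hfn: h↔s, f↔u, n↔m.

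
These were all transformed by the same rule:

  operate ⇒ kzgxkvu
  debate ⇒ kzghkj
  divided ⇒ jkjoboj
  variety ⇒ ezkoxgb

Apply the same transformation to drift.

zloxj

The output letters match the input read backwards, each shifted +6: operate reversed is etarepo. The word is reversed, then every letter is shifted forward by 6.
Applying it to drift: reverse → tfird; then shift: t+6=z, f+6=l, i+6=o, r+6=x, d+6=j.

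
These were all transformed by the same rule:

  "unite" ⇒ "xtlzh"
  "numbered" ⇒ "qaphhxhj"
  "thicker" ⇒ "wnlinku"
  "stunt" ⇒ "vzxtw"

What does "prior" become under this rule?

sxluu

Shifts by position in unite: pos 0: u→x (+3), pos 1: n→t (+6), pos 2: i→l (+3), pos 3: t→z (+6) — repeating every 2. The shifts repeat in a cycle of length 2: positions 0,1,… shift by +3, +6, then the pattern repeats.
On prior: p+3=s, r+6=x, i+3=l, o+6=u, r+3=u.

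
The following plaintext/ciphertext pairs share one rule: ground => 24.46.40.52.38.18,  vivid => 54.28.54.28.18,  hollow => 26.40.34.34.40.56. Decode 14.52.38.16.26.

bunch

Each letter becomes 2×(its alphabet position, a=1..z=26) + 10.
Undoing it on 14.52.38.16.26: 14→(14−10)÷2=2=b, 52→(52−10)÷2=21=u, 38→(38−10)÷2=14=n, 16→(16−10)÷2=3=c, 26→(26−10)÷2=8=h.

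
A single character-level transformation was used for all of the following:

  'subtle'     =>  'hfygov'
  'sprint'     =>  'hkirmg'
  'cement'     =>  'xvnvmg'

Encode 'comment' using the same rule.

xlnnvmg

Letters are reflected about the middle of the alphabet (position → 25−position): Atbash.
Applying it to comment: c↔x, o↔l, m↔n, m↔n, e↔v, n↔m, t↔g.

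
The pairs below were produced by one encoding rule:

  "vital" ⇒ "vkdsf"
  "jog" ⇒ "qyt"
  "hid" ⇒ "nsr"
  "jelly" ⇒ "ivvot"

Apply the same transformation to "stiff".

The output letters match the input read backwards, each shifted +10: vital reversed is lativ. Two steps: reverse the string, then apply a Caesar shift of +10.
On stiff: reverse → ffits; then shift: f+10=p, f+10=p, i+10=s, t+10=d, s+10=c.

ppsdc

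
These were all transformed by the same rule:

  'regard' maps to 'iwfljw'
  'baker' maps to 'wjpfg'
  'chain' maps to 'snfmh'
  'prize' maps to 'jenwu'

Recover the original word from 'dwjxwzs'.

The word is reversed, then every letter is shifted forward by 5.
Decoding dwjxwzs: shift back: d−5=y, w−5=r, j−5=e, x−5=s, w−5=r, z−5=u, s−5=n → yresrun; then reverse → nursery.

nursery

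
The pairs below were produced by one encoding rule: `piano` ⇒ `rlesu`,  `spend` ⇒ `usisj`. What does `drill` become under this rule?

fumqr

In piano: p→r is +2, i→l is +3, a→e is +4, n→s is +5 — the shift increases by 1 each position. Letter i (0-indexed) is shifted by i+2, so successive shifts are 2, 3, 4, ….
For drill: d+2=f, r+3=u, i+4=m, l+5=q, l+6=r.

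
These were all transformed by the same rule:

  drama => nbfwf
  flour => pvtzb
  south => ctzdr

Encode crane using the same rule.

mbfxj

The shift depends on letter class: consonant d→n is +10, but vowel a→f is +5. Vowels shift forward by 5 and consonants shift forward by 10.
On crane: c(cons)+10=m, r(cons)+10=b, a(vowel)+5=f, n(cons)+10=x, e(vowel)+5=j.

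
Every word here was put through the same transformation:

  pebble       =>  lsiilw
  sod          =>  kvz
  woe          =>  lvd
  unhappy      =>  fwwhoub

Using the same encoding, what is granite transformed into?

lapuhyn

Read the word backwards and shift each letter +7.
On granite: reverse → etinarg; then shift: e+7=l, t+7=a, i+7=p, n+7=u, a+7=h, r+7=y, g+7=n.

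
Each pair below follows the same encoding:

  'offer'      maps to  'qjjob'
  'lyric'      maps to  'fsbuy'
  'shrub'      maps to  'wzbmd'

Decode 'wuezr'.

o(14)→q(16) and f(5)→j(9) fit y≡21x+8 (mod 26); the inverse of 21 mod 26 is 5. Each letter's alphabet position (a=0..z=25) is mapped through 21·x+8 mod 26 — an affine cipher.
Undoing it on wuezr: w(22)→5·(22−8)≡18=s; u(20)→5·(20−8)≡8=i; e(4)→5·(4−8)≡6=g; z(25)→5·(25−8)≡7=h; r(17)→5·(17−8)≡19=t (all mod 26).

sight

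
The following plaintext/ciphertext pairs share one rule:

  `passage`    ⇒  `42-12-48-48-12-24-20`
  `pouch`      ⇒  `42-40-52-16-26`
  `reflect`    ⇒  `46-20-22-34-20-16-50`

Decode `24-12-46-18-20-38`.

garden

The formula is n = 2×(alphabet index, a=1) + 10.
Undoing it on 24-12-46-18-20-38: 24→(24−10)÷2=7=g, 12→(12−10)÷2=1=a, 46→(46−10)÷2=18=r, 18→(18−10)÷2=4=d, 20→(20−10)÷2=5=e, 38→(38−10)÷2=14=n.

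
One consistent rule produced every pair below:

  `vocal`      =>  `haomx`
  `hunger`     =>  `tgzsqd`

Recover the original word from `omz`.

Compare letters: v→h is +12, o→a is +12, c→o is +12 — a constant shift. It's a constant shift of +12 (ROT12).
Undoing it on omz: o−12=c, m−12=a, z−12=n.

can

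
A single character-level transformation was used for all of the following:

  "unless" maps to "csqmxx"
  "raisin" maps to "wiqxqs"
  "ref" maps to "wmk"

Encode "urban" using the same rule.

cwgis

The shift depends on letter class: consonant n→s is +5, but vowel u→c is +8. Two shifts are in play — +8 for a/e/i/o/u, +5 for every other letter.
For urban: u(vowel)+8=c, r(cons)+5=w, b(cons)+5=g, a(vowel)+8=i, n(cons)+5=s.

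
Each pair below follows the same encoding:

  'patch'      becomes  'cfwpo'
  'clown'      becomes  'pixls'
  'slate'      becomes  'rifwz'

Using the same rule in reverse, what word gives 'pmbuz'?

crude

p(15)→c(2) and a(0)→f(5) fit y≡5x+5 (mod 26); the inverse of 5 mod 26 is 21. Each letter's alphabet position (a=0..z=25) is mapped through 5·x+5 mod 26 — an affine cipher.
Decoding pmbuz: p(15)→21·(15−5)≡2=c; m(12)→21·(12−5)≡17=r; b(1)→21·(1−5)≡20=u; u(20)→21·(20−5)≡3=d; z(25)→21·(25−5)≡4=e (all mod 26).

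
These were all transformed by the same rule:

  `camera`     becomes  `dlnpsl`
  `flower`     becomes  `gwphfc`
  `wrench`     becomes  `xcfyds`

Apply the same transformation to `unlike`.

Shifts by position in camera: pos 0: c→d (+1), pos 1: a→l (+11), pos 2: m→n (+1), pos 3: e→p (+11) — repeating every 2. The shifts repeat in a cycle of length 2: positions 0,1,… shift by +1, +11, then the pattern repeats.
Applying it to unlike: u+1=v, n+11=y, l+1=m, i+11=t, k+1=l, e+11=p.

vymtlp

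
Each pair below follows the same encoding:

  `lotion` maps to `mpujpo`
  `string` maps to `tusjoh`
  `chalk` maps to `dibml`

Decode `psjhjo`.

origin

Compare letters: l→m is +1, o→p is +1, t→u is +1 — a constant shift. Every letter moves 1 place later in the alphabet, wrapping around z→a.
Undoing it on psjhjo: p−1=o, s−1=r, j−1=i, h−1=g, j−1=i, o−1=n.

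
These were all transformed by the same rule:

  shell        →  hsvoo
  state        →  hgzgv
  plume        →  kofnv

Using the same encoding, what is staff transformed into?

hgzuu

Each pair mirrors across the alphabet (s↔h, h↔s, e↔v): positions sum to 25. This is the alphabet-reversal cipher (Atbash): a becomes z, b becomes y, etc.
For staff: s↔h, t↔g, a↔z, f↔u, f↔u.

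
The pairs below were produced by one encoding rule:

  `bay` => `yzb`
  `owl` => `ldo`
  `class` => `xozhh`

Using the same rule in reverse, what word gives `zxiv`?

Each pair mirrors across the alphabet (b↔y, a↔z, y↔b): positions sum to 25. This is the alphabet-reversal cipher (Atbash): a becomes z, b becomes y, etc.
Decoding zxiv: z↔a, x↔c, i↔r, v↔e.

acre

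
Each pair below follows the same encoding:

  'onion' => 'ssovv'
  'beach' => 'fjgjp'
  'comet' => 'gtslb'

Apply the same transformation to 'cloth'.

In onion: o→s is +4, n→s is +5, i→o is +6, o→v is +7 — the shift increases by 1 each position. Each letter shifts forward by (position + 4), i.e. 4, 5, 6, … — the shift grows by one for each successive letter.
Applying it to cloth: c+4=g, l+5=q, o+6=u, t+7=a, h+8=p.

gquap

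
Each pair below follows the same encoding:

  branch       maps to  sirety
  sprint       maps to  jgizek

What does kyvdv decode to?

theme

Compare letters: b→s is +17, r→i is +17, a→r is +17 — a constant shift. This is a Caesar cipher with shift 17.
Reversing it on kyvdv: k−17=t, y−17=h, v−17=e, d−17=m, v−17=e.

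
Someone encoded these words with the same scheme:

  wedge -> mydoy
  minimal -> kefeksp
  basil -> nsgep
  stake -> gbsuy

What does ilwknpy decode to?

Each letter's alphabet position (a=0..z=25) is mapped through 21·x+18 mod 26 — an affine cipher.
Decoding ilwknpy: i(8)→5·(8−18)≡2=c; l(11)→5·(11−18)≡17=r; w(22)→5·(22−18)≡20=u; k(10)→5·(10−18)≡12=m; n(13)→5·(13−18)≡1=b; p(15)→5·(15−18)≡11=l; y(24)→5·(24−18)≡4=e (all mod 26).

crumble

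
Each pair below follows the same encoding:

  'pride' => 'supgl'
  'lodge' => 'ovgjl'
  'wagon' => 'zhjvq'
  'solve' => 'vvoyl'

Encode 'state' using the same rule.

The shift depends on letter class: consonant p→s is +3, but vowel i→p is +7. Two shifts are in play — +7 for a/e/i/o/u, +3 for every other letter.
For state: s(cons)+3=v, t(cons)+3=w, a(vowel)+7=h, t(cons)+3=w, e(vowel)+7=l.

vwhwl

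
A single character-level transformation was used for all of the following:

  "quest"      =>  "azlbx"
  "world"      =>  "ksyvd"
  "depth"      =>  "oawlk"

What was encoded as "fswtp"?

The output letters match the input read backwards, each shifted +7: quest reversed is tseuq. The word is reversed, then every letter is shifted forward by 7.
Reversing it on fswtp: shift back: f−7=y, s−7=l, w−7=p, t−7=m, p−7=i → ylpmi; then reverse → imply.

imply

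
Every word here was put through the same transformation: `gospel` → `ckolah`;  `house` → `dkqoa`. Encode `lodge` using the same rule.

It's a constant shift of +22 (ROT22).
On lodge: l+22=h, o+22=k, d+22=z, g+22=c, e+22=a.

hkzca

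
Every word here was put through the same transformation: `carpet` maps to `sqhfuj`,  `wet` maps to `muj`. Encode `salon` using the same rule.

Each letter is shifted forward by 16 in the alphabet (a Caesar shift of +16).
Applying it to salon: s+16=i, a+16=q, l+16=b, o+16=e, n+16=d.

iqbed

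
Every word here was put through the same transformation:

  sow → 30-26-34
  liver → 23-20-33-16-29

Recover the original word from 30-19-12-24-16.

s is letter #19 and maps to 30: an offset of 11. Letters become their 1-based position plus 11 (so a→12, b→13, …).
Decoding 30-19-12-24-16: 30→(30−11)÷1=19=s, 19→(19−11)÷1=8=h, 12→(12−11)÷1=1=a, 24→(24−11)÷1=13=m, 16→(16−11)÷1=5=e.

shame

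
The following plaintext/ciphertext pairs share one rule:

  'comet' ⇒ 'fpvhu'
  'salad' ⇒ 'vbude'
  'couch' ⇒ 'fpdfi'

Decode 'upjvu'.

Shifts by position in comet: pos 0: c→f (+3), pos 1: o→p (+1), pos 2: m→v (+9), pos 3: e→h (+3), pos 4: t→u (+1) — repeating every 3. The shifts repeat in a cycle of length 3: positions 0,1,… shift by +3, +1, +9, then the pattern repeats.
Reversing it on upjvu: u−3=r, p−1=o, j−9=a, v−3=s, u−1=t.

roast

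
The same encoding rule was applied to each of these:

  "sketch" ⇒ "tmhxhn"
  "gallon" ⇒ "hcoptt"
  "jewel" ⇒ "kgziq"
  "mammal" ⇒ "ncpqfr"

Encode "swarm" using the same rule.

In sketch: s→t is +1, k→m is +2, e→h is +3, t→x is +4 — the shift increases by 1 each position. Each letter shifts forward by (position + 1), i.e. 1, 2, 3, … — the shift grows by one for each successive letter.
On swarm: s+1=t, w+2=y, a+3=d, r+4=v, m+5=r.

tydvr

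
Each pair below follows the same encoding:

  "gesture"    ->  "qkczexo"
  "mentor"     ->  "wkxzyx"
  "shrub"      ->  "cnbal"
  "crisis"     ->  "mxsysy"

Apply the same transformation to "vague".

The shifts repeat in a cycle of length 2: positions 0,1,… shift by +10, +6, then the pattern repeats.
Applying it to vague: v+10=f, a+6=g, g+10=q, u+6=a, e+10=o.

fgqao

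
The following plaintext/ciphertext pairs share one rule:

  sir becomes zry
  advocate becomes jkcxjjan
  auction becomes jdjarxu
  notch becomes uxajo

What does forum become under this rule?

mxydt

The shift depends on letter class: consonant s→z is +7, but vowel i→r is +9. The rule splits by letter class: vowels +9, consonants +7.
On forum: f(cons)+7=m, o(vowel)+9=x, r(cons)+7=y, u(vowel)+9=d, m(cons)+7=t.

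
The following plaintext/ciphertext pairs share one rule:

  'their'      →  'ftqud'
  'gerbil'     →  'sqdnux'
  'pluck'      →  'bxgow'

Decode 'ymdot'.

Compare letters: t→f is +12, h→t is +12, e→q is +12 — a constant shift. This is a Caesar cipher with shift 12.
Undoing it on ymdot: y−12=m, m−12=a, d−12=r, o−12=c, t−12=h.

march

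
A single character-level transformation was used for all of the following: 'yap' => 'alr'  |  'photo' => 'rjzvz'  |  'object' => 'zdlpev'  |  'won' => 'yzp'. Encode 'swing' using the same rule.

The shift depends on letter class: consonant y→a is +2, but vowel a→l is +11. Two shifts are in play — +11 for a/e/i/o/u, +2 for every other letter.
Applying it to swing: s(cons)+2=u, w(cons)+2=y, i(vowel)+11=t, n(cons)+2=p, g(cons)+2=i.

uytpi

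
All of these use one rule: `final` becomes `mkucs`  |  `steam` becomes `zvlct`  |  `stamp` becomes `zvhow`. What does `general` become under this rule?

The shifts repeat in a cycle of length 2: positions 0,1,… shift by +7, +2, then the pattern repeats.
For general: g+7=n, e+2=g, n+7=u, e+2=g, r+7=y, a+2=c, l+7=s.

ngugycs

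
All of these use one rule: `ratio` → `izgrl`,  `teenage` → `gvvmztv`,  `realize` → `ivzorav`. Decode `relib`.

ivory

Each pair mirrors across the alphabet (r↔i, a↔z, t↔g): positions sum to 25. Letters are reflected about the middle of the alphabet (position → 25−position): Atbash.
Reversing it on relib: r↔i, e↔v, l↔o, i↔r, b↔y.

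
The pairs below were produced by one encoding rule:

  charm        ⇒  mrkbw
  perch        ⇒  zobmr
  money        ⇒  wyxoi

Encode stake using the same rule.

Compare letters: c→m is +10, h→r is +10, a→k is +10 — a constant shift. Each letter is shifted forward by 10 in the alphabet (a Caesar shift of +10).
On stake: s+10=c, t+10=d, a+10=k, k+10=u, e+10=o.

cdkuo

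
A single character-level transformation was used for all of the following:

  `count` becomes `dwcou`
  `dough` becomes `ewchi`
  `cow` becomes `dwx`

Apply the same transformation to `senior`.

tmoqws

Two shifts are in play — +8 for a/e/i/o/u, +1 for every other letter.
On senior: s(cons)+1=t, e(vowel)+8=m, n(cons)+1=o, i(vowel)+8=q, o(vowel)+8=w, r(cons)+1=s.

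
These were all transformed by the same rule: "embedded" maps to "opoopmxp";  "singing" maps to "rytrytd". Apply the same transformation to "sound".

The word is reversed, then every letter is shifted forward by 11.
On sound: reverse → dnuos; then shift: d+11=o, n+11=y, u+11=f, o+11=z, s+11=d.

oyfzd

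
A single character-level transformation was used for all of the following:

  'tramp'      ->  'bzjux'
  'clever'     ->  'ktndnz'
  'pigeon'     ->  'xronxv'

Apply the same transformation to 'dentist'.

The shift depends on letter class: consonant t→b is +8, but vowel a→j is +9. The rule splits by letter class: vowels +9, consonants +8.
Applying it to dentist: d(cons)+8=l, e(vowel)+9=n, n(cons)+8=v, t(cons)+8=b, i(vowel)+9=r, s(cons)+8=a, t(cons)+8=b.

lnvbrab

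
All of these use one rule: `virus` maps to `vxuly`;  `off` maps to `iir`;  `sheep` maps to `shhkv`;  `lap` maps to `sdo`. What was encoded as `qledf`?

cabin

The output letters match the input read backwards, each shifted +3: virus reversed is suriv. Read the word backwards and shift each letter +3.
Decoding qledf: shift back: q−3=n, l−3=i, e−3=b, d−3=a, f−3=c → nibac; then reverse → cabin.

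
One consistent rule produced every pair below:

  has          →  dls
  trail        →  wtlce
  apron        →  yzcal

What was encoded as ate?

tip

The output letters match the input read backwards, each shifted +11: has reversed is sah. The word is reversed, then every letter is shifted forward by 11.
Decoding ate: shift back: a−11=p, t−11=i, e−11=t → pit; then reverse → tip.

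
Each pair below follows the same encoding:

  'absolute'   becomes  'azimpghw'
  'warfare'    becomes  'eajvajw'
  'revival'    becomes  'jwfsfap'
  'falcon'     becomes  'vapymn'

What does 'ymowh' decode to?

comet

Each letter's alphabet position (a=0..z=25) is mapped through 25·x+0 mod 26 — an affine cipher.
Undoing it on ymowh: y(24)→25·(24−0)≡2=c; m(12)→25·(12−0)≡14=o; o(14)→25·(14−0)≡12=m; w(22)→25·(22−0)≡4=e; h(7)→25·(7−0)≡19=t (all mod 26).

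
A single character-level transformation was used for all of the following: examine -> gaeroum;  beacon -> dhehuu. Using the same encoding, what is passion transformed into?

The shift increases by 1 at each position, starting from +2: 2, 3, 4, ….
On passion: p+2=r, a+3=d, s+4=w, s+5=x, i+6=o, o+7=v, n+8=v.

rdwxovv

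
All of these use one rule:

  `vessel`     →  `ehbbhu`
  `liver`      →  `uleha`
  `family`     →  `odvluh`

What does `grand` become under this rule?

The shift depends on letter class: consonant v→e is +9, but vowel e→h is +3. The rule splits by letter class: vowels +3, consonants +9.
For grand: g(cons)+9=p, r(cons)+9=a, a(vowel)+3=d, n(cons)+9=w, d(cons)+9=m.

padwm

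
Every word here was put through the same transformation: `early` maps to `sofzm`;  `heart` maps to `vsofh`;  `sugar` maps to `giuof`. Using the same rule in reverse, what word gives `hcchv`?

Every letter moves 14 places later in the alphabet, wrapping around z→a.
Reversing it on hcchv: h−14=t, c−14=o, c−14=o, h−14=t, v−14=h.

tooth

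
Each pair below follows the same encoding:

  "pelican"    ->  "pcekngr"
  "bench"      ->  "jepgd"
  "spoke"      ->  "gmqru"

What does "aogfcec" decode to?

academy

The output letters match the input read backwards, each shifted +2: pelican reversed is nacilep. Read the word backwards and shift each letter +2.
Undoing it on aogfcec: shift back: a−2=y, o−2=m, g−2=e, f−2=d, c−2=a, e−2=c, c−2=a → ymedaca; then reverse → academy.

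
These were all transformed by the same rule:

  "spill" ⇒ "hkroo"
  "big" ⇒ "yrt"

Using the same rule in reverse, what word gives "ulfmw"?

Each pair mirrors across the alphabet (s↔h, p↔k, i↔r): positions sum to 25. This is the alphabet-reversal cipher (Atbash): a becomes z, b becomes y, etc.
Decoding ulfmw: u↔f, l↔o, f↔u, m↔n, w↔d.

found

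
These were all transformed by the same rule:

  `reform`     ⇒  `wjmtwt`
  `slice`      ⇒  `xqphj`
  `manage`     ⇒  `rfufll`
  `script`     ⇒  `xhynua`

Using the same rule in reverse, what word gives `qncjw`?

A repeating key of period 3 is used — shifts +5, +5, +7 over and over.
Reversing it on qncjw: q−5=l, n−5=i, c−7=v, j−5=e, w−5=r.

liver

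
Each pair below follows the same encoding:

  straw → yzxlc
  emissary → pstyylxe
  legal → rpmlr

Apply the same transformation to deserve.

jpypxbp

The shift depends on letter class: consonant s→y is +6, but vowel a→l is +11. Vowels shift forward by 11 and consonants shift forward by 6.
Applying it to deserve: d(cons)+6=j, e(vowel)+11=p, s(cons)+6=y, e(vowel)+11=p, r(cons)+6=x, v(cons)+6=b, e(vowel)+11=p.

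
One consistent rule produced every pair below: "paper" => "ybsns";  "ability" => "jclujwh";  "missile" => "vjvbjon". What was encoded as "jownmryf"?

antelope

Shifts by position in paper: pos 0: p→y (+9), pos 1: a→b (+1), pos 2: p→s (+3), pos 3: e→n (+9), pos 4: r→s (+1) — repeating every 3. It's a Vigenère-style cipher with numeric key [9,1,3]: position i shifts by key[i mod 3].
Undoing it on jownmryf: j−9=a, o−1=n, w−3=t, n−9=e, m−1=l, r−3=o, y−9=p, f−1=e.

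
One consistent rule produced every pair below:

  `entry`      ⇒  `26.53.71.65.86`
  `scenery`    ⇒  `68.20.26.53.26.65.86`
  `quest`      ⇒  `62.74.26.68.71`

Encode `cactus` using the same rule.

The formula is n = 3×(alphabet index, a=1) + 11.
For cactus: c=3→20, a=1→14, c=3→20, t=20→71, u=21→74, s=19→68.

20.14.20.71.74.68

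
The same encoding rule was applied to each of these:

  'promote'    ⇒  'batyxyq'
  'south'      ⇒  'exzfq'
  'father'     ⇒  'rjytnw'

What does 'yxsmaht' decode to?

Shifts by position in promote: pos 0: p→b (+12), pos 1: r→a (+9), pos 2: o→t (+5), pos 3: m→y (+12), pos 4: o→x (+9), pos 5: t→y (+5) — repeating every 3. The shifts repeat in a cycle of length 3: positions 0,1,… shift by +12, +9, +5, then the pattern repeats.
Decoding yxsmaht: y−12=m, x−9=o, s−5=n, m−12=a, a−9=r, h−5=c, t−12=h.

monarch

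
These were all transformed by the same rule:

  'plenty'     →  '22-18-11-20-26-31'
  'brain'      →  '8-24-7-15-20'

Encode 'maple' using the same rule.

p is letter #16 and maps to 22: an offset of 6. Letters become their 1-based position plus 6 (so a→7, b→8, …).
Applying it to maple: m=13→19, a=1→7, p=16→22, l=12→18, e=5→11.

19-7-22-18-11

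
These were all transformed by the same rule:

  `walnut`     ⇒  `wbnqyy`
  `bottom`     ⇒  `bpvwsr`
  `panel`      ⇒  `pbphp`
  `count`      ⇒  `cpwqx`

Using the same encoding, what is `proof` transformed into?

In walnut: w→w is +0, a→b is +1, l→n is +2, n→q is +3 — the shift increases by 1 each position. Each letter shifts forward by its position index (0, 1, 2, …) — the shift grows by one for each successive letter.
For proof: p+0=p, r+1=s, o+2=q, o+3=r, f+4=j.

psqrj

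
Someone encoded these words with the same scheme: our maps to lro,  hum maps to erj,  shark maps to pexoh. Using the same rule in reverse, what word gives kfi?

It's a constant shift of +23 (ROT23).
Undoing it on kfi: k−23=n, f−23=i, i−23=l.

nil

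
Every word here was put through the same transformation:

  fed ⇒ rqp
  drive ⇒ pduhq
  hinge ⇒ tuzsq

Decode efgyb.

stump

Compare letters: f→r is +12, e→q is +12, d→p is +12 — a constant shift. Each letter is shifted forward by 12 in the alphabet (a Caesar shift of +12).
Decoding efgyb: e−12=s, f−12=t, g−12=u, y−12=m, b−12=p.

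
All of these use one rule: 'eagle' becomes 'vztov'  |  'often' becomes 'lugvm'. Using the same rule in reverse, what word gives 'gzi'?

Each pair mirrors across the alphabet (e↔v, a↔z, g↔t): positions sum to 25. Letters are reflected about the middle of the alphabet (position → 25−position): Atbash.
Undoing it on gzi: g↔t, z↔a, i↔r.

tar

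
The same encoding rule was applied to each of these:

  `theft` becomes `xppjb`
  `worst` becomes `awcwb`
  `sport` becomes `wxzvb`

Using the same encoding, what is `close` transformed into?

gtzwm

Shifts by position in theft: pos 0: t→x (+4), pos 1: h→p (+8), pos 2: e→p (+11), pos 3: f→j (+4), pos 4: t→b (+8) — repeating every 3. It's a Vigenère-style cipher with numeric key [4,8,11]: position i shifts by key[i mod 3].
For close: c+4=g, l+8=t, o+11=z, s+4=w, e+8=m.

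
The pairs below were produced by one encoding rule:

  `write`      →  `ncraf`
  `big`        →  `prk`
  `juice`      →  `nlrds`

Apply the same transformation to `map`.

The output letters match the input read backwards, each shifted +9: write reversed is etirw. The word is reversed, then every letter is shifted forward by 9.
For map: reverse → pam; then shift: p+9=y, a+9=j, m+9=v.

yjv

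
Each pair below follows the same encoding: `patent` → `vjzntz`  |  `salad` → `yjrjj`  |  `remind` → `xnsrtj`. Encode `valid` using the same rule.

bjrrj

The shift depends on letter class: consonant p→v is +6, but vowel a→j is +9. The rule splits by letter class: vowels +9, consonants +6.
For valid: v(cons)+6=b, a(vowel)+9=j, l(cons)+6=r, i(vowel)+9=r, d(cons)+6=j.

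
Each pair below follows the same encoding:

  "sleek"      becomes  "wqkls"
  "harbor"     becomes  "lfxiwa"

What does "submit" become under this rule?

wzhtqc

In sleek: s→w is +4, l→q is +5, e→k is +6, e→l is +7 — the shift increases by 1 each position. The shift increases by 1 at each position, starting from +4: 4, 5, 6, ….
Applying it to submit: s+4=w, u+5=z, b+6=h, m+7=t, i+8=q, t+9=c.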